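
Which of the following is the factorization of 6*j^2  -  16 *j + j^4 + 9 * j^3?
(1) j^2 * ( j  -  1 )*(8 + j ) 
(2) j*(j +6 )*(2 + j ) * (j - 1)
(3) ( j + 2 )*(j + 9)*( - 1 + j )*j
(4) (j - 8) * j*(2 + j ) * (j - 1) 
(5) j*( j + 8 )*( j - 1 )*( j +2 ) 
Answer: 5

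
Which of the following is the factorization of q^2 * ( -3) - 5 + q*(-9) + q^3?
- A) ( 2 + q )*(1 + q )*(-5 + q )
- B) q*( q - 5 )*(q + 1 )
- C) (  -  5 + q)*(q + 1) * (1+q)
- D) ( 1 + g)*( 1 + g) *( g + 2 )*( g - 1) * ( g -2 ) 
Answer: C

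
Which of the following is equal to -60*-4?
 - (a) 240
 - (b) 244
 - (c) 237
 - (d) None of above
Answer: a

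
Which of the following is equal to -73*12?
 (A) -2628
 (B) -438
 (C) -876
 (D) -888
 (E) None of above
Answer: C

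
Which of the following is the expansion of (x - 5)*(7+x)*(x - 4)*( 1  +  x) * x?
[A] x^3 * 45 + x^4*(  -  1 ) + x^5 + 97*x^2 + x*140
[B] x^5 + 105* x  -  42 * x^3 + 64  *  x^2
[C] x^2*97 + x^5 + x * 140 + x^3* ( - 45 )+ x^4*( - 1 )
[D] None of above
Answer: C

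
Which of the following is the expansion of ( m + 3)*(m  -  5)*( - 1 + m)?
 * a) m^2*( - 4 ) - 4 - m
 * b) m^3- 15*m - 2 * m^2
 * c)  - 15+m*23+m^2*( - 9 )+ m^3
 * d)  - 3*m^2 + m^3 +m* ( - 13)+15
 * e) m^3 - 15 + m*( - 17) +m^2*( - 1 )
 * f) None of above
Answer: d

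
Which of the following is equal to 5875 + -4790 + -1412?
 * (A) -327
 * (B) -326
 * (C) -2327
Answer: A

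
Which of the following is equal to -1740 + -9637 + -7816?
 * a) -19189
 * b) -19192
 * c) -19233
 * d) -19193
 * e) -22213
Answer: d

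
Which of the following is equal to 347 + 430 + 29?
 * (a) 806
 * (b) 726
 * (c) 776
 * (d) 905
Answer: a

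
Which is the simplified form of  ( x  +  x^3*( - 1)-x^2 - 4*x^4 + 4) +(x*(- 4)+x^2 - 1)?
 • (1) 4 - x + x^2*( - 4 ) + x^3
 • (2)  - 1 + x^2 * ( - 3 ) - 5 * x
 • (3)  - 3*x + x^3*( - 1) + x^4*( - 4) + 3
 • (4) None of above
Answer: 3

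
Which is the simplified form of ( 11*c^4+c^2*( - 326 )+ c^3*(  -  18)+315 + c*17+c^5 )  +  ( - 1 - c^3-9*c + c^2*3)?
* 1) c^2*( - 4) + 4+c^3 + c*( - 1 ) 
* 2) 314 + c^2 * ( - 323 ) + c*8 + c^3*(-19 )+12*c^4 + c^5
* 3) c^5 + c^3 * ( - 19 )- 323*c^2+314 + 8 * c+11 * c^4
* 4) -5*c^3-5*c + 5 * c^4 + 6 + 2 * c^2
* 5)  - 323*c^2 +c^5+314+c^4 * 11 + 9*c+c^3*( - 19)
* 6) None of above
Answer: 3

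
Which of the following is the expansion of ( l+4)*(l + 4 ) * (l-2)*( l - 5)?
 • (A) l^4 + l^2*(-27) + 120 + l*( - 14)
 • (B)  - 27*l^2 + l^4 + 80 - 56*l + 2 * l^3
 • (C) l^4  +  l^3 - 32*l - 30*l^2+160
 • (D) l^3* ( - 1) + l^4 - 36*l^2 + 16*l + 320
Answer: C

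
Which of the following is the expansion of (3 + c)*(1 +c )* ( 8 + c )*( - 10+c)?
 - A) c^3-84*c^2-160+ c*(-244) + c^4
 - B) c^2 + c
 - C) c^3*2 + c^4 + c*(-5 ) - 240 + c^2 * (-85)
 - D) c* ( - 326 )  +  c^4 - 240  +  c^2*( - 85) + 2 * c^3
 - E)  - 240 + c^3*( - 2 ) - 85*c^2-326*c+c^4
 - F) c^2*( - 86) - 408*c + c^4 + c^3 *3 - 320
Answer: D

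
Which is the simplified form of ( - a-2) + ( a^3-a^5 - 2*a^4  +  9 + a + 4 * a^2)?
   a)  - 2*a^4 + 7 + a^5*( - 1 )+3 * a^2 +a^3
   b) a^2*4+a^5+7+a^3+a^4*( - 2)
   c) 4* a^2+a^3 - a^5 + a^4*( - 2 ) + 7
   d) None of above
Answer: c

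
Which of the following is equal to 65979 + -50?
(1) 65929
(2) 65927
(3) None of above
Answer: 1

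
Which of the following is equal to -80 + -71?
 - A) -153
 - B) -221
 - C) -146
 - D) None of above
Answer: D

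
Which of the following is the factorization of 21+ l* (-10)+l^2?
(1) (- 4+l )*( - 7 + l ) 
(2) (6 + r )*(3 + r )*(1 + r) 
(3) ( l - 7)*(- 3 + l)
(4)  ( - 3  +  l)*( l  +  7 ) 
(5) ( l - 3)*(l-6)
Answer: 3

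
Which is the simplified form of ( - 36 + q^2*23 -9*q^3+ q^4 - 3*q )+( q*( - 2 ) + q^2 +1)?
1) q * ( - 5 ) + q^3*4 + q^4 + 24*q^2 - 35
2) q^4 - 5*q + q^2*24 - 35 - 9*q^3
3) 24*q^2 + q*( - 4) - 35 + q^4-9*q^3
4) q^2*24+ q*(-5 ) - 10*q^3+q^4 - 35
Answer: 2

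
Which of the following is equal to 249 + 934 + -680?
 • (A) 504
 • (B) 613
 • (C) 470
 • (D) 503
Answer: D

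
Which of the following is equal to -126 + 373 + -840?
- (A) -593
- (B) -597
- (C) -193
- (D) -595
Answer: A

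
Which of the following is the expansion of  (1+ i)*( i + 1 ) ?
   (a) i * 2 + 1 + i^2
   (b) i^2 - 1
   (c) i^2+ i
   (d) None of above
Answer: a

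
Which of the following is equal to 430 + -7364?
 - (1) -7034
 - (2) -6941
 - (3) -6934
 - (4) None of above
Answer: 3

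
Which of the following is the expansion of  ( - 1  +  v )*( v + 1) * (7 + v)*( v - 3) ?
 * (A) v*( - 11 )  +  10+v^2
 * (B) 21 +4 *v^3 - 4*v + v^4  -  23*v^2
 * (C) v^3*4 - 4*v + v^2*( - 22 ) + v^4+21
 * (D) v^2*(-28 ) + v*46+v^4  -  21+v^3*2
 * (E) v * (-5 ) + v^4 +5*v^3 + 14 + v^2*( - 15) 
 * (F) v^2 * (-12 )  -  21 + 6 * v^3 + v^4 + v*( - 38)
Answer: C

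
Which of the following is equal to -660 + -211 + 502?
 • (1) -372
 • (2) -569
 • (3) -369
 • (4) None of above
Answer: 3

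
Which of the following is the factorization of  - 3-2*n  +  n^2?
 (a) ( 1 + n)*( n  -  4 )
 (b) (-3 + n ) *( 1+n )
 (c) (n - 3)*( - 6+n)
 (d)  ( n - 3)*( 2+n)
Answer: b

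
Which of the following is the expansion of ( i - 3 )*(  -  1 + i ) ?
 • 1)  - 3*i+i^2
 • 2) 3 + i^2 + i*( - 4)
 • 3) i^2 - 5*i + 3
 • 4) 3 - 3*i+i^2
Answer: 2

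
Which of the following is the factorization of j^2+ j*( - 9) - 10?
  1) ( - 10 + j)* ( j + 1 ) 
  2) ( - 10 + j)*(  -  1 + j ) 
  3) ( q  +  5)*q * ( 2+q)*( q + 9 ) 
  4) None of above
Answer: 1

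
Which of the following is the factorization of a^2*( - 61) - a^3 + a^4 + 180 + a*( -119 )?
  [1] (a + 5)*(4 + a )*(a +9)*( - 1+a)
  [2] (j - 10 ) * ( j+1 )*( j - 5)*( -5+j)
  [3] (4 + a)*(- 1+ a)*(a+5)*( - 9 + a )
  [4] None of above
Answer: 3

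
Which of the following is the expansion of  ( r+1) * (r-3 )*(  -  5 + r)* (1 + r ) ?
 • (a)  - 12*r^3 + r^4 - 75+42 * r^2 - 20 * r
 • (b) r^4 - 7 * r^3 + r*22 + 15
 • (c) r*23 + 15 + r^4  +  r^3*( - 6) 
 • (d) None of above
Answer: d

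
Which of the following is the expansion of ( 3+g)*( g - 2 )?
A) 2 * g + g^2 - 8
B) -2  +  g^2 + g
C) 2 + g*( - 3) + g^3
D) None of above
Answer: D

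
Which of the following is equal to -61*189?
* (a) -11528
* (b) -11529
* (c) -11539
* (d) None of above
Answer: b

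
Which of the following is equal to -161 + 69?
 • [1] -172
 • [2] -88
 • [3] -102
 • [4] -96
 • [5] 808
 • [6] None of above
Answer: 6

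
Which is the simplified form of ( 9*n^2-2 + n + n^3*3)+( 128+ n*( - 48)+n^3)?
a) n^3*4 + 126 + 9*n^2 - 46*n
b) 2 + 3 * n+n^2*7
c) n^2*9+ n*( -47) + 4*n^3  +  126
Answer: c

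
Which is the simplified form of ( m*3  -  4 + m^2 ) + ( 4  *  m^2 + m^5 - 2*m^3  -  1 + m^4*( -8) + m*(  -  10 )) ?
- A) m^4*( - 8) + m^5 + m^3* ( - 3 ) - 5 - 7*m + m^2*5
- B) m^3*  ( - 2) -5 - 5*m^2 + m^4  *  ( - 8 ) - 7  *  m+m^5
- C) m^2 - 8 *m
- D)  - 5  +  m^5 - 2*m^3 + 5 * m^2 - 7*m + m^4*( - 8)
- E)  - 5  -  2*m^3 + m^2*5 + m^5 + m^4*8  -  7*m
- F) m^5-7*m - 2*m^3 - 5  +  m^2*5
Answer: D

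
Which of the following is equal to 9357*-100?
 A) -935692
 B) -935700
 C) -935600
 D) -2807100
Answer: B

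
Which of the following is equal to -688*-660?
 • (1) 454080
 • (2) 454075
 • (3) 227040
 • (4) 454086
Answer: 1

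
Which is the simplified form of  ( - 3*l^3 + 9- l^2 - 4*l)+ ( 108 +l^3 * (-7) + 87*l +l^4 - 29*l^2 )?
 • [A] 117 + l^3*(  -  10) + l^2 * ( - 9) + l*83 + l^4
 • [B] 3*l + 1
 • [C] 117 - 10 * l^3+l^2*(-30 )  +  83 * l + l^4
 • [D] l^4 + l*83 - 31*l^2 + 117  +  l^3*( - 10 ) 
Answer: C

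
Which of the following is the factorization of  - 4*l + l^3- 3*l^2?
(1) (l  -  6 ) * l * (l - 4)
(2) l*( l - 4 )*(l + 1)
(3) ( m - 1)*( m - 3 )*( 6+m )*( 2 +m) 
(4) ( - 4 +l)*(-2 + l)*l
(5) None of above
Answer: 2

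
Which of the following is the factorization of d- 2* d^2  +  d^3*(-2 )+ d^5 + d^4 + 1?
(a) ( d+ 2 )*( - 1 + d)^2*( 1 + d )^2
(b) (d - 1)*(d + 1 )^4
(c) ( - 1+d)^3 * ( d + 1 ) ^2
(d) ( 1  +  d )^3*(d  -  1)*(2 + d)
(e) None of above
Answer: e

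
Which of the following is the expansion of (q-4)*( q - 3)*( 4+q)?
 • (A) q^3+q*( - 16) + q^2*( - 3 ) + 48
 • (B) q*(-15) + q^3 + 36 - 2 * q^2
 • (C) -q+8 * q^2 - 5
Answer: A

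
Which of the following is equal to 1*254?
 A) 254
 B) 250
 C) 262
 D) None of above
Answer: A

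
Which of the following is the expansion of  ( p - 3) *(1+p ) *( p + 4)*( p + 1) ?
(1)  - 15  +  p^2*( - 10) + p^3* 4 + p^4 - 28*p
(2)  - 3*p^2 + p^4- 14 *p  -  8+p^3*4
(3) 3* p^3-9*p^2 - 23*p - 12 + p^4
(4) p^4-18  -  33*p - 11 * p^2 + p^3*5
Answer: 3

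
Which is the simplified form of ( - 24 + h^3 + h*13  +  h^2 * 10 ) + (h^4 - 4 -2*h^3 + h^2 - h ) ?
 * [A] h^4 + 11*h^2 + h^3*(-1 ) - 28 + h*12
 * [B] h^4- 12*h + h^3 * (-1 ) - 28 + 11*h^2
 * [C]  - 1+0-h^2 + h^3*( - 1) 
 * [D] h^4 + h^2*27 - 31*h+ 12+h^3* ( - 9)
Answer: A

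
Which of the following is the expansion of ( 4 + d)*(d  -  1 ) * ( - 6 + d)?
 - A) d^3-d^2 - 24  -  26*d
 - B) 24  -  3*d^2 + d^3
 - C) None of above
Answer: C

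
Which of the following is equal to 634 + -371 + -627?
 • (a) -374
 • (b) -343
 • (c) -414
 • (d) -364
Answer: d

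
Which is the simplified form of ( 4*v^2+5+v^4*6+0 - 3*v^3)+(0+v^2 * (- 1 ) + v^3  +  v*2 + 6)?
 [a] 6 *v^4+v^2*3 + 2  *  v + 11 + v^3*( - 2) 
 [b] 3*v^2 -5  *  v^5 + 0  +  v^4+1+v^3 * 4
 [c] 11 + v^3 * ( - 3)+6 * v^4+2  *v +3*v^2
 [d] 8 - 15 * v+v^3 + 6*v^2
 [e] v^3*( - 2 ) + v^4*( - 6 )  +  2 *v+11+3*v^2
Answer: a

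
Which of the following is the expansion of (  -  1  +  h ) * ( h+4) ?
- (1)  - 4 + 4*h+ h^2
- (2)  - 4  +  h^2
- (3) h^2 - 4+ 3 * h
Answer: 3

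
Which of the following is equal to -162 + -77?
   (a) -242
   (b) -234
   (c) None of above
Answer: c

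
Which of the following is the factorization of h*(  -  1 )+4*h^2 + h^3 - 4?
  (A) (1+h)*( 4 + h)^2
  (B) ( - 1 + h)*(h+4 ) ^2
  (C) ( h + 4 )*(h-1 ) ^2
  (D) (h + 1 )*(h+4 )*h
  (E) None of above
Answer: E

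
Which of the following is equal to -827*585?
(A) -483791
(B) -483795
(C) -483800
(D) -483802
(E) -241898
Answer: B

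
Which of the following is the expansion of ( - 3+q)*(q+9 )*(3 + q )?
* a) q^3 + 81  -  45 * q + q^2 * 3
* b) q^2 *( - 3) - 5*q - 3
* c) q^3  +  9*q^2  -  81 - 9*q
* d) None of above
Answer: c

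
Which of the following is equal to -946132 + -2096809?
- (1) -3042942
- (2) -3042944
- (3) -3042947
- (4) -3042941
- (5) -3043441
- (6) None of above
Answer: 4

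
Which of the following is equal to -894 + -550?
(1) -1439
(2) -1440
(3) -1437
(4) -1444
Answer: 4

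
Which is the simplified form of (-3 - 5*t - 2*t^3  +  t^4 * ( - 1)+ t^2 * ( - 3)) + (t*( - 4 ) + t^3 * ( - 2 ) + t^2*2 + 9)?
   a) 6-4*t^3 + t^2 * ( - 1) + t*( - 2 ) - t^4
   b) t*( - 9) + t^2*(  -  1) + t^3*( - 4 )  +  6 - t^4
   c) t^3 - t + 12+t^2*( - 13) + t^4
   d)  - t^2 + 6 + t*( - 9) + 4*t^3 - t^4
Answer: b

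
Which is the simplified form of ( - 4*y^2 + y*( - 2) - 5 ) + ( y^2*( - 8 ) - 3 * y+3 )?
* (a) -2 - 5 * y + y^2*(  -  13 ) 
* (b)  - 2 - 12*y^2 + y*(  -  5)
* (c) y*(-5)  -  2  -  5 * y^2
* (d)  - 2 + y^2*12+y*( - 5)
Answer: b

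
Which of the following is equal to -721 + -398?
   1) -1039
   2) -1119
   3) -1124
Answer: 2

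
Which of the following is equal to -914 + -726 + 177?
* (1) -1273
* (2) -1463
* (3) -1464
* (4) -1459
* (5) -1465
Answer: 2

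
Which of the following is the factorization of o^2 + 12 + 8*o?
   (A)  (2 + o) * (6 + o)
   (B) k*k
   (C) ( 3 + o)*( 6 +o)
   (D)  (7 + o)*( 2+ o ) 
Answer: A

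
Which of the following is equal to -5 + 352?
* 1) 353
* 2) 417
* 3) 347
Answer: 3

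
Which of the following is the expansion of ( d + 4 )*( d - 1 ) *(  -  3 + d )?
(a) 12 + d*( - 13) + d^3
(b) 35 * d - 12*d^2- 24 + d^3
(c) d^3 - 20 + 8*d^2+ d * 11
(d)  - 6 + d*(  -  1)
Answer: a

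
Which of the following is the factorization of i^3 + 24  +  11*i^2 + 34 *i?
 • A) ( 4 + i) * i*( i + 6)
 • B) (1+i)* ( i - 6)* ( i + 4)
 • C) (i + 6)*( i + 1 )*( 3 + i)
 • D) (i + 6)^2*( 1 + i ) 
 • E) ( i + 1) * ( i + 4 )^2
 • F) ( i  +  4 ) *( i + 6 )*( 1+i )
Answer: F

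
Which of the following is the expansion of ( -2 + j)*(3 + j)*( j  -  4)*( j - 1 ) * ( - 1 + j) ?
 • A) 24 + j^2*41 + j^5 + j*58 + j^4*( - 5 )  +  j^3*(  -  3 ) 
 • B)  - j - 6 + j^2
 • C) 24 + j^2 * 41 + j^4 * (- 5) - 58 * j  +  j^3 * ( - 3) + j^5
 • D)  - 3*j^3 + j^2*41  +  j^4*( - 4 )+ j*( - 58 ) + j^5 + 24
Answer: C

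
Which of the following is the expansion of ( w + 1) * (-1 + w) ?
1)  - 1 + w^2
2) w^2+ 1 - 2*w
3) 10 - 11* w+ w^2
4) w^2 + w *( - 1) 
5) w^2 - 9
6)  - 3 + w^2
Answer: 1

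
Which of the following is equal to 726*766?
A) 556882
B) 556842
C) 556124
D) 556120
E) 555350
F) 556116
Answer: F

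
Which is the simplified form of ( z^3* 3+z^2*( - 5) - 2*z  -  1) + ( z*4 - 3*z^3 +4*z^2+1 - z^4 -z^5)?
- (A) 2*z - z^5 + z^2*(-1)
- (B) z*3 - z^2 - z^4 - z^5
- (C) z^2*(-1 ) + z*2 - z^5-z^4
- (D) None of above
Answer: C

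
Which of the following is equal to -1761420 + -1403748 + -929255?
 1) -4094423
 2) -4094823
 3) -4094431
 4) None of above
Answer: 1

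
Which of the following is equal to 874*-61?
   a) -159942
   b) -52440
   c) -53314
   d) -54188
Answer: c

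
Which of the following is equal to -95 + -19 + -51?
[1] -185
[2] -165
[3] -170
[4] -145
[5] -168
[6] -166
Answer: 2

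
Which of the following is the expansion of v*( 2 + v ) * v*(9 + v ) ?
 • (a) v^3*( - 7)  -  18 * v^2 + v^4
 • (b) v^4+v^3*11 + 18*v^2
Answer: b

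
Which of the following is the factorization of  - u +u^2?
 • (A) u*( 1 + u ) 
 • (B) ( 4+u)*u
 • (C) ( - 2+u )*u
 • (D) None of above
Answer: D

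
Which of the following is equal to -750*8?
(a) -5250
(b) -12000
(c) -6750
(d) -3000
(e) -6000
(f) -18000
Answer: e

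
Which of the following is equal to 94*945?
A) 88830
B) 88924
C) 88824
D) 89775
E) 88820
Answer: A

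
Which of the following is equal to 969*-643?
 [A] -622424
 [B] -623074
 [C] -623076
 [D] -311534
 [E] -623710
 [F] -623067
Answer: F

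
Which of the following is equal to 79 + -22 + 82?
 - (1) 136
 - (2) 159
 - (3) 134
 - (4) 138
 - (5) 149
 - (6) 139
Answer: 6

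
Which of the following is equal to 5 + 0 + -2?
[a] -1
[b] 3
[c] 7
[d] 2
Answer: b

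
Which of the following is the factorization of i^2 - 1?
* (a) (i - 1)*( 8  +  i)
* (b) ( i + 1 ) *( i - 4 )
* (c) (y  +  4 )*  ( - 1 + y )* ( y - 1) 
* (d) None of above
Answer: d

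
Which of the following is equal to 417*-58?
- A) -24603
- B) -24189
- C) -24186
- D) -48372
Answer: C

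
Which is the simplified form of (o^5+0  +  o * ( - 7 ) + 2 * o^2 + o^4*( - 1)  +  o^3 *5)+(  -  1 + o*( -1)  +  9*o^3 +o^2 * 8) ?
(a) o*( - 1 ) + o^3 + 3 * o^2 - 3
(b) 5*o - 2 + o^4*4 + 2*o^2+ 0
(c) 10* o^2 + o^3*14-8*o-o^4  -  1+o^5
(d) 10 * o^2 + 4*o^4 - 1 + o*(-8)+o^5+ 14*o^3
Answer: c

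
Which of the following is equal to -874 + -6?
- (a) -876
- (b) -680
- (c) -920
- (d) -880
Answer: d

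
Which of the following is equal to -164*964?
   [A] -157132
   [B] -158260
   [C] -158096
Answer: C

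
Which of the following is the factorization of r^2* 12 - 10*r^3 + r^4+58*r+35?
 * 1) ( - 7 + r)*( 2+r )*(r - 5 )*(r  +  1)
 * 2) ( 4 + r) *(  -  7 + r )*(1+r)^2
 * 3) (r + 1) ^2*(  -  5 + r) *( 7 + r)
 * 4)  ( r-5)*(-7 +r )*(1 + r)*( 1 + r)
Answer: 4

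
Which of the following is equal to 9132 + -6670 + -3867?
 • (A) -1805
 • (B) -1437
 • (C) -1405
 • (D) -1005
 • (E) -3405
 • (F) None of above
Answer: C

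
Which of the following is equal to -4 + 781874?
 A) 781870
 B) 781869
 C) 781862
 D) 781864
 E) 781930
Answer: A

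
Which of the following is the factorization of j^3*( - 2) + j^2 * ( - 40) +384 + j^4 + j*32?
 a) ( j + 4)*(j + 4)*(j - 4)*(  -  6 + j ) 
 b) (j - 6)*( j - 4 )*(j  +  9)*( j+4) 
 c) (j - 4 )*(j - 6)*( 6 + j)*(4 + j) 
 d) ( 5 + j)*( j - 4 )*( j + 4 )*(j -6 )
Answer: a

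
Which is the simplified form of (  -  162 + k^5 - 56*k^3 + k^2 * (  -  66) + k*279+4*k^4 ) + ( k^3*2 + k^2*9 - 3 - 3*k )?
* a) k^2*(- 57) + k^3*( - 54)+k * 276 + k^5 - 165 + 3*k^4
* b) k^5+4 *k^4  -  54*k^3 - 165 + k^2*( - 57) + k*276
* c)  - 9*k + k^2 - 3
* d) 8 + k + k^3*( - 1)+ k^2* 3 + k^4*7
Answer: b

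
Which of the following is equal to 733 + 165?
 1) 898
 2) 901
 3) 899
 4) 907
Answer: 1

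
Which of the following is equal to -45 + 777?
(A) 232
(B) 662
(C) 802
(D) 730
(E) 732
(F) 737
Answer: E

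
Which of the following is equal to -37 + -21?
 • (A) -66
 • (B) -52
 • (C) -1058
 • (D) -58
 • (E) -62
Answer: D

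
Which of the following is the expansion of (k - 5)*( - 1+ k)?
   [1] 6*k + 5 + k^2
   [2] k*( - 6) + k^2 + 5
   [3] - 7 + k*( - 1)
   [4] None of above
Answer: 2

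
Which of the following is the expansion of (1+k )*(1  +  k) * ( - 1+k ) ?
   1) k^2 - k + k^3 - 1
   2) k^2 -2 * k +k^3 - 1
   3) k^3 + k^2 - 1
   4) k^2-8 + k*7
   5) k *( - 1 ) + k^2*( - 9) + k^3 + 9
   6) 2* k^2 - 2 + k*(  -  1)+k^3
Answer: 1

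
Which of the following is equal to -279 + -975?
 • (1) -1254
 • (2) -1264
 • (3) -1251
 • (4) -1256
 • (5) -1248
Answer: 1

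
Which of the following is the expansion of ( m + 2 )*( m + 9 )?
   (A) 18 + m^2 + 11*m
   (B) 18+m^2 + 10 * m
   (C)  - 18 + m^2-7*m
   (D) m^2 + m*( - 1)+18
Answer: A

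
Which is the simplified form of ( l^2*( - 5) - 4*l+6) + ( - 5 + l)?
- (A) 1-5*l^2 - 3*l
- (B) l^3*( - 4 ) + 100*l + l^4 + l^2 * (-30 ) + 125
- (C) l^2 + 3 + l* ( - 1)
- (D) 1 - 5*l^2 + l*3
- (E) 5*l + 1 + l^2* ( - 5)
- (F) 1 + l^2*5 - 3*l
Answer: A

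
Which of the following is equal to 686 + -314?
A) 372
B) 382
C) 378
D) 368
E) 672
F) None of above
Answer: A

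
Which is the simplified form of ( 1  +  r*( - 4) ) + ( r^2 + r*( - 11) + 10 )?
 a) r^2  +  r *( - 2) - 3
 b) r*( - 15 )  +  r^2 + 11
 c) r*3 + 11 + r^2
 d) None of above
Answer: b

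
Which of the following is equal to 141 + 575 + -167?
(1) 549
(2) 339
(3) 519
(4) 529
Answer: 1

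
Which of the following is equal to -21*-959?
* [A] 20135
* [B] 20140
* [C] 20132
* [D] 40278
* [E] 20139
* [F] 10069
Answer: E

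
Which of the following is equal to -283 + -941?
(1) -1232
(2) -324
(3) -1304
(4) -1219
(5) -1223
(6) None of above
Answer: 6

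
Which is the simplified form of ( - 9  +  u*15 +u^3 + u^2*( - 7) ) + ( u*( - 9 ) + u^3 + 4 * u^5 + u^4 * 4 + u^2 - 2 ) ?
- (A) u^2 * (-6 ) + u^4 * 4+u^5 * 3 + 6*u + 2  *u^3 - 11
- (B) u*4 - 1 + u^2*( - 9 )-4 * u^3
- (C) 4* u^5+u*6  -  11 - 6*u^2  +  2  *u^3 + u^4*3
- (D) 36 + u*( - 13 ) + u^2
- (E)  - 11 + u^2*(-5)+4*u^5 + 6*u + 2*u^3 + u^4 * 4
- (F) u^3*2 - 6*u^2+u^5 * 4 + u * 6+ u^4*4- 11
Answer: F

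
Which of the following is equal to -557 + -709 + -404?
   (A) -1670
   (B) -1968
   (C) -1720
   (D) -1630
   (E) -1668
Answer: A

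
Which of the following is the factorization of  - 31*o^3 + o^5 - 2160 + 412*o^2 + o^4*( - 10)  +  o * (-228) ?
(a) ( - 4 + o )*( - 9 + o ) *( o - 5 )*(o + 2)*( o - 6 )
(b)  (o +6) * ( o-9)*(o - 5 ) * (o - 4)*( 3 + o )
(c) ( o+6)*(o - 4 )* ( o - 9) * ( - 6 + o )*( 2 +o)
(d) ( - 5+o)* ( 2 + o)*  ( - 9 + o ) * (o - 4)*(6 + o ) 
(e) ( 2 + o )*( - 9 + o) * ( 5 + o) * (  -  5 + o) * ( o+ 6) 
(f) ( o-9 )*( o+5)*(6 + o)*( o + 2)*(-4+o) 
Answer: d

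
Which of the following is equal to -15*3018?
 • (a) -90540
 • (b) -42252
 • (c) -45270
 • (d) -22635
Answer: c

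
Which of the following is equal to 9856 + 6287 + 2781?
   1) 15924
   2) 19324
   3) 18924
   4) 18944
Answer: 3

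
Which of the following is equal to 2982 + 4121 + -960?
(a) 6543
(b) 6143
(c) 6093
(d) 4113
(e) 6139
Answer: b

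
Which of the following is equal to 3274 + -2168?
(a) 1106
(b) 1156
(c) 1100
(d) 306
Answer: a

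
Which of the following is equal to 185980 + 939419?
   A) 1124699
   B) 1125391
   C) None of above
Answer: C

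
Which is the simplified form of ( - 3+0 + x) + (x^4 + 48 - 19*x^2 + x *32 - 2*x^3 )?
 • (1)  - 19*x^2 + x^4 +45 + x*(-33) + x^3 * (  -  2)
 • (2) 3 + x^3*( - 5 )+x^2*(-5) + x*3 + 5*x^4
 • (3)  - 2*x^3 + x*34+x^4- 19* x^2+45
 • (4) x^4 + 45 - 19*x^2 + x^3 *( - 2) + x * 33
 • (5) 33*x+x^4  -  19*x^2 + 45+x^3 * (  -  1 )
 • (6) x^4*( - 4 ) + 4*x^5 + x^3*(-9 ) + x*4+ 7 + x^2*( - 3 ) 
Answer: 4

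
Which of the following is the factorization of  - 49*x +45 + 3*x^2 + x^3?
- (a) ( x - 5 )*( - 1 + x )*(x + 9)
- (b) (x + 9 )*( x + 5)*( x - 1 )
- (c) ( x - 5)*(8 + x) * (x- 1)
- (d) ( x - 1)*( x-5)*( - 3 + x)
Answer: a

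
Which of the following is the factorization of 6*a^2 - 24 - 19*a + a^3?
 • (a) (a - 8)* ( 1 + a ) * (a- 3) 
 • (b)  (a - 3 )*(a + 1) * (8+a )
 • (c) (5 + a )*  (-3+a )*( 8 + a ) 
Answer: b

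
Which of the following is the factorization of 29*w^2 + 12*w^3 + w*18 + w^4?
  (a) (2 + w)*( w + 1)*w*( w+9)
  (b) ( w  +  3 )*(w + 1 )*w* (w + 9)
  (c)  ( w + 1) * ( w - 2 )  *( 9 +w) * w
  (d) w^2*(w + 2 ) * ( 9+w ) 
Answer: a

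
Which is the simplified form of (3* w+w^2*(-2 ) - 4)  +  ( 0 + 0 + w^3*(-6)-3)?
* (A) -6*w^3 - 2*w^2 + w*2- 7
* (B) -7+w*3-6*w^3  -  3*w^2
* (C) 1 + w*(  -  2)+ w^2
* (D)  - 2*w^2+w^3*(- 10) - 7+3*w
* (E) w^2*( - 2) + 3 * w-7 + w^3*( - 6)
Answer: E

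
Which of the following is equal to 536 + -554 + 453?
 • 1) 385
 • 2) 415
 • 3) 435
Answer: 3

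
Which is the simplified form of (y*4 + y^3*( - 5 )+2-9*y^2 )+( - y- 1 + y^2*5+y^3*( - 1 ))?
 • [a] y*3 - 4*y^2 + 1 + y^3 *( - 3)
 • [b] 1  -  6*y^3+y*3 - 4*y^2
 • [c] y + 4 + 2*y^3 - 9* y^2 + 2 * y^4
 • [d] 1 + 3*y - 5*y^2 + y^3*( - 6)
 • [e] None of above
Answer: b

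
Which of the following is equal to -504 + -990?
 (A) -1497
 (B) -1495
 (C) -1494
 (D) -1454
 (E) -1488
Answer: C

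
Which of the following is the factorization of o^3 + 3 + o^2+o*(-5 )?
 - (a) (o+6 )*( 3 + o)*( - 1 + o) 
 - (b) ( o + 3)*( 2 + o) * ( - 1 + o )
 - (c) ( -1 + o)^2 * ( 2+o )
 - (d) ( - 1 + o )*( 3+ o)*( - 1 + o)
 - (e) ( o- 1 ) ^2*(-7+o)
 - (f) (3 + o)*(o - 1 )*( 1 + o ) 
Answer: d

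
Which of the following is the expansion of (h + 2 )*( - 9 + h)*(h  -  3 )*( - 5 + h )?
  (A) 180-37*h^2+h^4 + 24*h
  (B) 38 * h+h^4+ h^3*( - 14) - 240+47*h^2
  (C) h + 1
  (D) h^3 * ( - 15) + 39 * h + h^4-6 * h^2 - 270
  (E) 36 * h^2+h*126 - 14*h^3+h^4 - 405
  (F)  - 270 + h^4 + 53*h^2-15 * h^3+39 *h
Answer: F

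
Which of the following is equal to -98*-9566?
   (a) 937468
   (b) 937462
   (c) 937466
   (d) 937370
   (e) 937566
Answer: a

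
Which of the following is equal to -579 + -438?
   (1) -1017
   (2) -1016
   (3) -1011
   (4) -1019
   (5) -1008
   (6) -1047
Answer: 1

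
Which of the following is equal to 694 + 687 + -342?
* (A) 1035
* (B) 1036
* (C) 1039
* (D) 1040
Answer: C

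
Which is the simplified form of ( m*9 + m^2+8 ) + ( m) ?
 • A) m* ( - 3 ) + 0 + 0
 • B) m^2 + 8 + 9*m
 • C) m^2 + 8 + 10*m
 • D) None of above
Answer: C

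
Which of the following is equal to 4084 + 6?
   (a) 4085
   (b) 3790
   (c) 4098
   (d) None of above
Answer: d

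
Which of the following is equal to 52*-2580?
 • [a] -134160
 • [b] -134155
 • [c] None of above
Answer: a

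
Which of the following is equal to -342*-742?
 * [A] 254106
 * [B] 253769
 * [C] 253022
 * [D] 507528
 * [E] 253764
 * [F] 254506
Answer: E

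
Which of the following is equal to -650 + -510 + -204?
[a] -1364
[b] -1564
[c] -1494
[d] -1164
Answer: a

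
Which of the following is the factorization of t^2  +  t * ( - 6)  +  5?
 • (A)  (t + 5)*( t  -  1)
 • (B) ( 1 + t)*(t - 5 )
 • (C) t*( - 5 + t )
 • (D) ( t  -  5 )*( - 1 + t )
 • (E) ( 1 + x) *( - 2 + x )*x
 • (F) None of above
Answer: D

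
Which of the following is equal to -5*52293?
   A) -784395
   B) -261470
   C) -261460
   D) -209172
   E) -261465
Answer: E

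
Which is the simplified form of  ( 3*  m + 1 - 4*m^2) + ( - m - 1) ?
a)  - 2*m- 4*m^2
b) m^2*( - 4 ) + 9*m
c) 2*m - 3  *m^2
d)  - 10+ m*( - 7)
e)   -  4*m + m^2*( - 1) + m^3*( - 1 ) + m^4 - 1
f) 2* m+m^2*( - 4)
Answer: f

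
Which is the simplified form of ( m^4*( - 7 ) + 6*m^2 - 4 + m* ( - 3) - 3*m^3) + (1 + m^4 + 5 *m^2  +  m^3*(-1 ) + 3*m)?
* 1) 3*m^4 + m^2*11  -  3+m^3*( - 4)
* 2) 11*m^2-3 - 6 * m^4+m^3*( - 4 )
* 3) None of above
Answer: 2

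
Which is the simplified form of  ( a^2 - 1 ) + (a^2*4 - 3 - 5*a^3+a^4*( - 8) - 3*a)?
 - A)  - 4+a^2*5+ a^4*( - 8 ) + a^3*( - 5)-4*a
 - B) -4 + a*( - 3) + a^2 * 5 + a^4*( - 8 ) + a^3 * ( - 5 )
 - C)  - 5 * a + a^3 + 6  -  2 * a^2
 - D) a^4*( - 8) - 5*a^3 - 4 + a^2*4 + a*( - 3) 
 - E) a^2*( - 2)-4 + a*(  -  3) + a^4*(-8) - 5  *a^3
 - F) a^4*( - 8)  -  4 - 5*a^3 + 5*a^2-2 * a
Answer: B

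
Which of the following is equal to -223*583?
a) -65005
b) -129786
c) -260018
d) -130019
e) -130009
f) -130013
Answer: e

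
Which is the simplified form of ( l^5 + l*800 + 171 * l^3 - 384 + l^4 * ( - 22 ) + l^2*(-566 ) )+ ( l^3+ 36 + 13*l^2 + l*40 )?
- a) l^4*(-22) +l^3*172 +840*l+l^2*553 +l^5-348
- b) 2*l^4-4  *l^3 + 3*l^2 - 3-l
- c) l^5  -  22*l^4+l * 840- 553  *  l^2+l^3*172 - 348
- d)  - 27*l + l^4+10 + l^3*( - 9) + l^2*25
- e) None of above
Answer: c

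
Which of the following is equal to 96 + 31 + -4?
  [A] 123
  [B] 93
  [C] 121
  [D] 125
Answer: A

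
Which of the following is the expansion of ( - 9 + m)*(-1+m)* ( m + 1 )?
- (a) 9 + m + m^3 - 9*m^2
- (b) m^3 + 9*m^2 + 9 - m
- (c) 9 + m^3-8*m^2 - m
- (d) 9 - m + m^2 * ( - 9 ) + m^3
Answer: d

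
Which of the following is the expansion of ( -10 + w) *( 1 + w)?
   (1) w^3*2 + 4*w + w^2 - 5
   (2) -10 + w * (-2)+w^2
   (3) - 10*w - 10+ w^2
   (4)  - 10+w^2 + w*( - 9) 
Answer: 4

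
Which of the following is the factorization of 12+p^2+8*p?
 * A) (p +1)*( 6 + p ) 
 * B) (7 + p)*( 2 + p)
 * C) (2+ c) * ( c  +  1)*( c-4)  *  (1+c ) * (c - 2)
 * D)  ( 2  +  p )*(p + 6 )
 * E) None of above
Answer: D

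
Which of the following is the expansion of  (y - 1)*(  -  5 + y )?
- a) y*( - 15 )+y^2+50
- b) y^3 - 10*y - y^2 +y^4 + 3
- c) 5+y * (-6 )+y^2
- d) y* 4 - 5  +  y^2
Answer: c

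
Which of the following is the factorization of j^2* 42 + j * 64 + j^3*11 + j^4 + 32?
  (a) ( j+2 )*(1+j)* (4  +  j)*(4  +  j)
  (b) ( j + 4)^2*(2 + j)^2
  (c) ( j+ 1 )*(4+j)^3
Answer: a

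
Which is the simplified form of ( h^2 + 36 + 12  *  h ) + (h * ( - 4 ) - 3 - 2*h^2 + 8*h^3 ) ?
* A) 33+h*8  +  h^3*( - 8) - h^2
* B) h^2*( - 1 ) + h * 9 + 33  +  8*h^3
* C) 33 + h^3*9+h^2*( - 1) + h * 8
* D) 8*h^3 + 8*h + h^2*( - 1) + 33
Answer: D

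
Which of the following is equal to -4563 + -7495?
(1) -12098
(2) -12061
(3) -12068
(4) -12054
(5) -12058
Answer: 5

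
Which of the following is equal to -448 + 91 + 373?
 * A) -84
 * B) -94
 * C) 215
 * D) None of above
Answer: D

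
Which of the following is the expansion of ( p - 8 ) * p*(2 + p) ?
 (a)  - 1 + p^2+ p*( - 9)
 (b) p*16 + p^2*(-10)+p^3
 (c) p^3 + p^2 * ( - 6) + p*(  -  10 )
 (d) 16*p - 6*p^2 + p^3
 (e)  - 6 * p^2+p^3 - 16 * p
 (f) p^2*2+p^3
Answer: e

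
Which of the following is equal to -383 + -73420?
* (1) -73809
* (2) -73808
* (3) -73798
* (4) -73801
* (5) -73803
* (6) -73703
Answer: 5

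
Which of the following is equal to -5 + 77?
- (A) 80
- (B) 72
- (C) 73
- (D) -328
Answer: B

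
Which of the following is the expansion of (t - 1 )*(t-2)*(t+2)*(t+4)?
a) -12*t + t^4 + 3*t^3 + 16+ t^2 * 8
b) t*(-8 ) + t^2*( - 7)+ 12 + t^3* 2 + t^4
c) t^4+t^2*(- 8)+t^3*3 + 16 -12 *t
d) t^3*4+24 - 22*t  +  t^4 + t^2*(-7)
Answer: c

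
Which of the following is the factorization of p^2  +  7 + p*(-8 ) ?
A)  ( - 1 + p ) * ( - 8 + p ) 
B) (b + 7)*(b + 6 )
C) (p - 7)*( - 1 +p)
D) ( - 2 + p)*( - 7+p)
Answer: C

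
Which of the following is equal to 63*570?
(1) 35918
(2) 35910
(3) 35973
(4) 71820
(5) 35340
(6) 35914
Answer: 2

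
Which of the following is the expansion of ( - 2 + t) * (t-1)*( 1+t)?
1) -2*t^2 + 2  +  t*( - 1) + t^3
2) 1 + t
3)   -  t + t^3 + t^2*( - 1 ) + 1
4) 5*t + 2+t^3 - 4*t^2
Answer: 1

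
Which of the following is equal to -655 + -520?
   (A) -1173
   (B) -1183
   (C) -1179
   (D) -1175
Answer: D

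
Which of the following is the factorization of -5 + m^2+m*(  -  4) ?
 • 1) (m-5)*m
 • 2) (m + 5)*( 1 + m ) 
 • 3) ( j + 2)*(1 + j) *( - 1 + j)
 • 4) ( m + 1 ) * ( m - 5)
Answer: 4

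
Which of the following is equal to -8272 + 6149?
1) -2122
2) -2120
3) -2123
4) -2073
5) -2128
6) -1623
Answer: 3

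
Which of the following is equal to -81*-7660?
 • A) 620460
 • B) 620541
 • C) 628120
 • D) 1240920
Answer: A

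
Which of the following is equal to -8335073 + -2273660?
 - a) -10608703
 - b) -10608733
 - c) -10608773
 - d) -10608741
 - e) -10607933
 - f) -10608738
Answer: b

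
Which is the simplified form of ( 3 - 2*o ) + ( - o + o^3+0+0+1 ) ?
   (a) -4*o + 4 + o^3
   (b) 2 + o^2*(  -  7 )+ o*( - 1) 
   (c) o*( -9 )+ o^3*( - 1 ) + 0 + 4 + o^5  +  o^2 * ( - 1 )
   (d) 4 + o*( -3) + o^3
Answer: d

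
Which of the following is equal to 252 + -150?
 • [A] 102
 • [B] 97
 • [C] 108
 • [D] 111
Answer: A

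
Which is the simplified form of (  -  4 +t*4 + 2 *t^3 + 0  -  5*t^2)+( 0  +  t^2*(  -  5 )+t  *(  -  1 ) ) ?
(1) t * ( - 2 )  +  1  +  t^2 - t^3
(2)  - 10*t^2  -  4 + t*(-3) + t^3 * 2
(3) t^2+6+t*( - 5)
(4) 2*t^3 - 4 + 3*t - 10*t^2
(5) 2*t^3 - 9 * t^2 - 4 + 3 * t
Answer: 4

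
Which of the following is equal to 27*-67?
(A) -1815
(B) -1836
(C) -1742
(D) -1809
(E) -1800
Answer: D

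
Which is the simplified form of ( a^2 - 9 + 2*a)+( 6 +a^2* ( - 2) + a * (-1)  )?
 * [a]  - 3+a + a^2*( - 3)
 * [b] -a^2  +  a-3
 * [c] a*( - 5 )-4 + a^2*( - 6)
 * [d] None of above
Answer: b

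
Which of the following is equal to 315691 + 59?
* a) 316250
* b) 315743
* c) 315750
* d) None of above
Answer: c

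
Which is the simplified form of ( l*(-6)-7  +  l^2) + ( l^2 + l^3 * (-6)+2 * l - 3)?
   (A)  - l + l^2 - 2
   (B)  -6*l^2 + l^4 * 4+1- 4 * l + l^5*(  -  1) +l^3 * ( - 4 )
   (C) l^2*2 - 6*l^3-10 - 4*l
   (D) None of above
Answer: C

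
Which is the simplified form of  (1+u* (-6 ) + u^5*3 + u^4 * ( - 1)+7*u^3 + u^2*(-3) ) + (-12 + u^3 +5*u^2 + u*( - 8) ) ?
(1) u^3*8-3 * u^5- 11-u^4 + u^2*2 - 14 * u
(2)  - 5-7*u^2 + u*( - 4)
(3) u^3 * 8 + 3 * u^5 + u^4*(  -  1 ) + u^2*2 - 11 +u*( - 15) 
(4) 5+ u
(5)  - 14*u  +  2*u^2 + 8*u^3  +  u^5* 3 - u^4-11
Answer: 5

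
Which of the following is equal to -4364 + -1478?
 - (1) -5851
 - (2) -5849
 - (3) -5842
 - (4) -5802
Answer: 3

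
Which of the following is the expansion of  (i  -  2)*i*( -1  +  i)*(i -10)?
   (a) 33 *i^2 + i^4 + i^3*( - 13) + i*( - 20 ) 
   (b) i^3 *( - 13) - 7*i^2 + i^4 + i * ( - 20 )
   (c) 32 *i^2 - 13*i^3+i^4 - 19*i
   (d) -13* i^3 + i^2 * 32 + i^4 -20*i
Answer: d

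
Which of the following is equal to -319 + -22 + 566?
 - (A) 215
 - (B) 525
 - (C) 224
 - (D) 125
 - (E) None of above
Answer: E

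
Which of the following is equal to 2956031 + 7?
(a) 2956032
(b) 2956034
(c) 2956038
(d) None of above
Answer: c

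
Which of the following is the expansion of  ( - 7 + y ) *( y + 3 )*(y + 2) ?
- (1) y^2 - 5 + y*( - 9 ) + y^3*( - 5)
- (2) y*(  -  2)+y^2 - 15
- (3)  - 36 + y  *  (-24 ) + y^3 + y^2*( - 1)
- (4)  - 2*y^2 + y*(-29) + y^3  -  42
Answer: 4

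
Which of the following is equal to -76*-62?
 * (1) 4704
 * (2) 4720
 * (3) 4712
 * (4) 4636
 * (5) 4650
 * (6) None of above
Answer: 3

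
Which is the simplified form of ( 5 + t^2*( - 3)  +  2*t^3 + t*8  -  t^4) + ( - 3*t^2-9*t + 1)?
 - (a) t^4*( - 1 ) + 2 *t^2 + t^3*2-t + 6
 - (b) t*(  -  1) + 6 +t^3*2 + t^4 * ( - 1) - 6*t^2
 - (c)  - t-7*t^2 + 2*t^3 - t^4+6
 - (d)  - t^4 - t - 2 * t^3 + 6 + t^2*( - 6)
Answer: b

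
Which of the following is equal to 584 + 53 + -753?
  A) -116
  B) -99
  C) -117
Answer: A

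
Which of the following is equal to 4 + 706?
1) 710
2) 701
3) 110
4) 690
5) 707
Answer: 1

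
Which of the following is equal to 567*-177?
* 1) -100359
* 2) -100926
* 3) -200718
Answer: 1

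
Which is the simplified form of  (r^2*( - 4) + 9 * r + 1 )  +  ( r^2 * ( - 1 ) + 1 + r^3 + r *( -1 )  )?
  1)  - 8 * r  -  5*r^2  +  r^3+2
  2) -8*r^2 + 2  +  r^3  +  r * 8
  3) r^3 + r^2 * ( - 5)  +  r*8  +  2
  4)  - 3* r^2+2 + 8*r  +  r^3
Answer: 3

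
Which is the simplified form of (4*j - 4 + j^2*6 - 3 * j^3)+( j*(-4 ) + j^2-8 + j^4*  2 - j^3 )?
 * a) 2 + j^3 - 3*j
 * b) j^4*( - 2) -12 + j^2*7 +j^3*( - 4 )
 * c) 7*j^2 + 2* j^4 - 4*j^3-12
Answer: c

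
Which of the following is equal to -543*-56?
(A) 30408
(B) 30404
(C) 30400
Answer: A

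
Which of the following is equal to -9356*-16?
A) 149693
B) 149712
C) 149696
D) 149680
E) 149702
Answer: C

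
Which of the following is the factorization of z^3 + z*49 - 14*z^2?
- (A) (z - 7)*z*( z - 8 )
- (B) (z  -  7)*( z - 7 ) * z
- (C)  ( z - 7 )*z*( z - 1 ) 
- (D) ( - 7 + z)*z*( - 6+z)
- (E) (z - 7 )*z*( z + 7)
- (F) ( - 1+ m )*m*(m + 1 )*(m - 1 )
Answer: B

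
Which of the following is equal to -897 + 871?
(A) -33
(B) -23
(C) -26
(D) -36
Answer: C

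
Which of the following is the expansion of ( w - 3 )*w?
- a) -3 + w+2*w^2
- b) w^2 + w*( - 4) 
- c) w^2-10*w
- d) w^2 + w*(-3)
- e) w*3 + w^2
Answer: d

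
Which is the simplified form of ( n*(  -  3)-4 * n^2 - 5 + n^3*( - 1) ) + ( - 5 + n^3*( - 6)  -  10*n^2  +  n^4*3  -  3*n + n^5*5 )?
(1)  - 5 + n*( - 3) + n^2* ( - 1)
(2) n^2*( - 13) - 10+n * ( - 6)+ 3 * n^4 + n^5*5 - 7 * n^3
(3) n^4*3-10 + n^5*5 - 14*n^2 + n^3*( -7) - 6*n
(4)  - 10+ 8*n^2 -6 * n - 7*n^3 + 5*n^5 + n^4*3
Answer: 3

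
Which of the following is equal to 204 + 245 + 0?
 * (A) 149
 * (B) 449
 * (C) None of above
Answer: B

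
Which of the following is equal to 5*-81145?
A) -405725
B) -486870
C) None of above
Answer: A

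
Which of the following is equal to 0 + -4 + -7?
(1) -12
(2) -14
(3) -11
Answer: 3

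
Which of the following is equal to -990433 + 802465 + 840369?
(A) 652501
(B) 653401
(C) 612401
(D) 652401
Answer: D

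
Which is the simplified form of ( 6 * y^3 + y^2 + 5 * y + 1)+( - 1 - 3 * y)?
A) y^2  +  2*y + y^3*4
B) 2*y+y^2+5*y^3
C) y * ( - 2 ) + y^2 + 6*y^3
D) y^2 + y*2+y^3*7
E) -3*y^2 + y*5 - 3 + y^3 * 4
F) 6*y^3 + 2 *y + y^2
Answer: F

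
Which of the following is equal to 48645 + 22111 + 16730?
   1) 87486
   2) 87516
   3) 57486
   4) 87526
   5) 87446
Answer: 1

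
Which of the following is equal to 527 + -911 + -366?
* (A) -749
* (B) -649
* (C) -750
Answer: C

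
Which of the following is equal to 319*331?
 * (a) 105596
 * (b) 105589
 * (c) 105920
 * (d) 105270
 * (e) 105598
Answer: b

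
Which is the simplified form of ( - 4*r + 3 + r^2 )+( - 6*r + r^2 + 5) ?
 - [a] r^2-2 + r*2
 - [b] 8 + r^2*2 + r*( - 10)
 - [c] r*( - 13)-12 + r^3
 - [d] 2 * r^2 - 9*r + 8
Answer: b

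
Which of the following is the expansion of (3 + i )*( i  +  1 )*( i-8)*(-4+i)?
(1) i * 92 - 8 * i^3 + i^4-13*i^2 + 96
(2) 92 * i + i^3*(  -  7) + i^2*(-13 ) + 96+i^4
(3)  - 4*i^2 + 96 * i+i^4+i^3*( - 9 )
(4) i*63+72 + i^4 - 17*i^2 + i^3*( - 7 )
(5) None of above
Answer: 1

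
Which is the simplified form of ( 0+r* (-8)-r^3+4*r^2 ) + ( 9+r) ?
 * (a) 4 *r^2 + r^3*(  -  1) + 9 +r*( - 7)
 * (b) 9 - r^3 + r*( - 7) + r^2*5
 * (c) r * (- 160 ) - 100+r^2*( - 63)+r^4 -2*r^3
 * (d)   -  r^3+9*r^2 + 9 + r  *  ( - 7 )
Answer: a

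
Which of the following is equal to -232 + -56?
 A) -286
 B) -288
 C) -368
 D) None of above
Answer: B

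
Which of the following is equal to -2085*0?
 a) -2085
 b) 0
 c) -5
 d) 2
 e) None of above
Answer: b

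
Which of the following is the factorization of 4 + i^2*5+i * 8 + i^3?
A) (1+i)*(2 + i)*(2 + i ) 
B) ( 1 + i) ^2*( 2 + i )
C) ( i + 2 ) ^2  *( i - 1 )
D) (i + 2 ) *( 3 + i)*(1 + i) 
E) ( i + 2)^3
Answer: A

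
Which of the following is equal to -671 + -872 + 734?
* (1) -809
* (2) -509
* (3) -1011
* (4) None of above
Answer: 1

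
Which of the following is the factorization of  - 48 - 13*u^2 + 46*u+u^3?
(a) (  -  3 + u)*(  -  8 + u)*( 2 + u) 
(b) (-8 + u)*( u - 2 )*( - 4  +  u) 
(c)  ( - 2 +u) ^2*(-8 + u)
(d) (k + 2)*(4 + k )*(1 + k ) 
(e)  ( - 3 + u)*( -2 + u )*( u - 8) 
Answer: e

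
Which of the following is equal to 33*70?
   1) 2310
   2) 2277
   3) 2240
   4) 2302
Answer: 1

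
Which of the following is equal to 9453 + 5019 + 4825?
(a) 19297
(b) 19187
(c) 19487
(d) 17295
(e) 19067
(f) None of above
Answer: a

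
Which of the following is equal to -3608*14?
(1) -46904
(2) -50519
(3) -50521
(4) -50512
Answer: 4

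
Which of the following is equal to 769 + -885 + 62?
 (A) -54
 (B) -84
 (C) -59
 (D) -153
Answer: A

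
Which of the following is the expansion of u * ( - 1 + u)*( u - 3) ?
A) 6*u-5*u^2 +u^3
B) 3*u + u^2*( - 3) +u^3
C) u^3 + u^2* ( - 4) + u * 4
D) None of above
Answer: D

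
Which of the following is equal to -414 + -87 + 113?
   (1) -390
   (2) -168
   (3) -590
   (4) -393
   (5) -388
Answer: 5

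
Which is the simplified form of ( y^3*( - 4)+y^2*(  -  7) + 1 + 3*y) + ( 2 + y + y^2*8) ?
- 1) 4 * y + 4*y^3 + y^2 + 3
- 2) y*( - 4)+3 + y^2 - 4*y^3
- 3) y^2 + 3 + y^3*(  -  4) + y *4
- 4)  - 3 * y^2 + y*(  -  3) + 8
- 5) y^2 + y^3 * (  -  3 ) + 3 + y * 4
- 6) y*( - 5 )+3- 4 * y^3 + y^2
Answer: 3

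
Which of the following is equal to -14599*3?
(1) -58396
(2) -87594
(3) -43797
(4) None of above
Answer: 3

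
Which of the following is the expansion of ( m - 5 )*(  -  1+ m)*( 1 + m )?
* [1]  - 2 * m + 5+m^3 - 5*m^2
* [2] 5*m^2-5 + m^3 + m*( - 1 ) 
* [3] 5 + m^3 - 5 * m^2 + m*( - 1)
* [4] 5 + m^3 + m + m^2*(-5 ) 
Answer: 3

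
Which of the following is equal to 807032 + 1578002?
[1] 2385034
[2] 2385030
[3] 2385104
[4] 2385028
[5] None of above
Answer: 1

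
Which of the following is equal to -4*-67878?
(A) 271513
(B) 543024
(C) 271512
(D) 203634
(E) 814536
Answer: C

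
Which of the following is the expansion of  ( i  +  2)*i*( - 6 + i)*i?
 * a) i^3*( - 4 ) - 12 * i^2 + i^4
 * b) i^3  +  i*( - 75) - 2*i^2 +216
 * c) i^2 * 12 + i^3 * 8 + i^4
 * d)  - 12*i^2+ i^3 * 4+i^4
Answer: a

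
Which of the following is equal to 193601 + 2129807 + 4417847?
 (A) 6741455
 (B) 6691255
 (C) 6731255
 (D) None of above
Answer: D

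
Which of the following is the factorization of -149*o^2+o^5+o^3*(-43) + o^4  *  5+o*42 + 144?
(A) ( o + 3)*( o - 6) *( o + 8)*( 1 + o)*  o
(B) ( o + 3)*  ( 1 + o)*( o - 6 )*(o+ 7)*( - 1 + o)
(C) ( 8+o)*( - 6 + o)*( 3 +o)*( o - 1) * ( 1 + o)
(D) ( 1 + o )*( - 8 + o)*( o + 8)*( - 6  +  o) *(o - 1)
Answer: C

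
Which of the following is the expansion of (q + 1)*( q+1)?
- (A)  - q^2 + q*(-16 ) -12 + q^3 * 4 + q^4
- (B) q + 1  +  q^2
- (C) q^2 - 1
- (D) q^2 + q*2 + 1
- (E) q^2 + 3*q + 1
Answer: D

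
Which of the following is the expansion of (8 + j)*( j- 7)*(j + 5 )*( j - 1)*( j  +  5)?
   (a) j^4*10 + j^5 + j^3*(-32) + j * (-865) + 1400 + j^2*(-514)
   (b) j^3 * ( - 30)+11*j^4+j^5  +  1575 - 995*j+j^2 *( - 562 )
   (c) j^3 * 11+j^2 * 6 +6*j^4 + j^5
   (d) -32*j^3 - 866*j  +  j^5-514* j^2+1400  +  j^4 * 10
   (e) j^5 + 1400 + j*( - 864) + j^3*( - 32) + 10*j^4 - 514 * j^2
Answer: a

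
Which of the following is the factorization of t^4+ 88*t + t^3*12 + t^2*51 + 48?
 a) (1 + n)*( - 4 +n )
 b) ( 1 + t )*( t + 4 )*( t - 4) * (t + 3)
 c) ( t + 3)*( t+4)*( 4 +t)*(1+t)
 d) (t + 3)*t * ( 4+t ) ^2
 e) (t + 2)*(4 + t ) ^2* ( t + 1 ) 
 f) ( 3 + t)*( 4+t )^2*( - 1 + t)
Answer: c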